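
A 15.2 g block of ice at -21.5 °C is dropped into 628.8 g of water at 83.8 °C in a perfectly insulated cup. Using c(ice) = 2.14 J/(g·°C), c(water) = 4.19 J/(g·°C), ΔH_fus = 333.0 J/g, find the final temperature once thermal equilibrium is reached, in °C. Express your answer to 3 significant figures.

T_f = 79.7 °C

Heat to bring ice to 0 °C and melt it: q₁ = 15.2×2.14×21.5 + 15.2×333.0 = 5761.0 J
Heat the water can supply cooling to 0 °C: 628.8×4.19×83.8 = 220786 J > q₁, so all ice melts.
Energy balance: 628.8×4.19×(83.8 − T) = 5761.0 + 15.2×4.19×(T − 0)
2634.672(83.8 − T) = 5761.0 + 63.688 T
220786 − 5761.0 = 2698.360 T
T = 215025.0 / 2698.360 = 79.69 °C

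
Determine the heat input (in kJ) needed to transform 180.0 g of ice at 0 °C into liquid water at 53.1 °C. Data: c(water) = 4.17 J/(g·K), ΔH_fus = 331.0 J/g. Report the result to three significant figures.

q = 99.4 kJ

q1 (melt at 0 °C): 180.0 × 331.0 = 59580 J
q2 (heat water 0.0→53.1 °C): 180.0 × 4.17 × 53.1 = 39857 J
Total: 59580 + 39857 = 99437 J = 99.4 kJ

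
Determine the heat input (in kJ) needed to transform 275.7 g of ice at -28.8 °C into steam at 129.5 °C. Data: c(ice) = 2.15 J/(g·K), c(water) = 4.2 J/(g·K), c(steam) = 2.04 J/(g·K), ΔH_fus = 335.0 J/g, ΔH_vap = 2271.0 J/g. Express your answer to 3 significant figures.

q = 868 kJ

q1 (heat ice -28.8→0.0 °C): 275.7 × 2.15 × 28.8 = 17071 J
q2 (melt at 0 °C): 275.7 × 335.0 = 92360 J
q3 (heat water 0.0→100.0 °C): 275.7 × 4.2 × 100.0 = 115794 J
q4 (vaporize at 100 °C): 275.7 × 2271.0 = 626115 J
q5 (heat steam 100.0→129.5 °C): 275.7 × 2.04 × 29.5 = 16592 J
Total: 17071 + 92360 + 115794 + 626115 + 16592 = 867932 J = 868 kJ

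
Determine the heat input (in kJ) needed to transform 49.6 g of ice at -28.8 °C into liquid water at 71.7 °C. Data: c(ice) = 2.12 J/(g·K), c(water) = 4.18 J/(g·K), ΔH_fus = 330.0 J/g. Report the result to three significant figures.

q1 (heat ice -28.8→0.0 °C): 49.6 × 2.12 × 28.8 = 3028 J
q2 (melt at 0 °C): 49.6 × 330.0 = 16368 J
q3 (heat water 0.0→71.7 °C): 49.6 × 4.18 × 71.7 = 14865 J
Total: 3028 + 16368 + 14865 = 34261 J = 34.3 kJ

q = 34.3 kJ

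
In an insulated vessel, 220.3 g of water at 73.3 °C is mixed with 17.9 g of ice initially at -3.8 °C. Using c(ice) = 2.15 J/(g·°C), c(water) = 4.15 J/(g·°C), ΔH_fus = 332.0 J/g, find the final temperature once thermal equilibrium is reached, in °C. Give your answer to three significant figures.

T_f = 61.6 °C

Heat to bring ice to 0 °C and melt it: q₁ = 17.9×2.15×3.8 + 17.9×332.0 = 6089.0 J
Heat the water can supply cooling to 0 °C: 220.3×4.15×73.3 = 67014.2 J > q₁, so all ice melts.
Energy balance: 220.3×4.15×(73.3 − T) = 6089.0 + 17.9×4.15×(T − 0)
914.245(73.3 − T) = 6089.0 + 74.285 T
67014.2 − 6089.0 = 988.530 T
T = 60925.2 / 988.530 = 61.63 °C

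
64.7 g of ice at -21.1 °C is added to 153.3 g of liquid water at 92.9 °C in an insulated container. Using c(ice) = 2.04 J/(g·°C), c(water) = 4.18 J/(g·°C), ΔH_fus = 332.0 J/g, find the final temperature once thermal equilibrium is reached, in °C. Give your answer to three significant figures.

T_f = 38.7 °C

Heat to bring ice to 0 °C and melt it: q₁ = 64.7×2.04×21.1 + 64.7×332.0 = 24265 J
Heat the water can supply cooling to 0 °C: 153.3×4.18×92.9 = 59529.8 J > q₁, so all ice melts.
Energy balance: 153.3×4.18×(92.9 − T) = 24265 + 64.7×4.18×(T − 0)
640.794(92.9 − T) = 24265 + 270.446 T
59529.8 − 24265 = 911.240 T
T = 35264.8 / 911.240 = 38.70 °C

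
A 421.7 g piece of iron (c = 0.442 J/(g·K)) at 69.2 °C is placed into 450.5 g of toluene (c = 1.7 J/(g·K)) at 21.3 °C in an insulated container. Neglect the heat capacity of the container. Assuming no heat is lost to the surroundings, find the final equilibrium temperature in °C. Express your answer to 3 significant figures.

Heat lost by iron = heat gained by toluene.
(421.7)(0.442)(69.2 − T) = (450.5)(1.7)(T − 21.3)
186.3914 (69.2 − T) = 765.85 (T − 21.3)
12898 − 186.3914 T = 765.85 T − 16313
29211 = 952.2414 T
T = 30.68 °C

T_f = 30.7 °C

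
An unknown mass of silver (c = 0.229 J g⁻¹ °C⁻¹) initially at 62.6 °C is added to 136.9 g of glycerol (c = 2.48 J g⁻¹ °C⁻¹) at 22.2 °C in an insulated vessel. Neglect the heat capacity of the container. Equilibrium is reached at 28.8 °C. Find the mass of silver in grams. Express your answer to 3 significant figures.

q_gained = (136.9 × 2.48) × (28.8 − 22.2) = 2240.78 J
q_lost = m × 0.229 × (62.6 − 28.8) = 7.7402 m
m = 2240.78 / 7.7402 = 289 g

m = 289 g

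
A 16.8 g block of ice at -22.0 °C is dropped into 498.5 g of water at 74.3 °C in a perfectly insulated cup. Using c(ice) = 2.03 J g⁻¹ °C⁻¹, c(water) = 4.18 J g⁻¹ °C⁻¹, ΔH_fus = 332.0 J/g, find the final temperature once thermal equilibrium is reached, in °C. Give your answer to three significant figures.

Heat to bring ice to 0 °C and melt it: q₁ = 16.8×2.03×22.0 + 16.8×332.0 = 6327.9 J
Heat the water can supply cooling to 0 °C: 498.5×4.18×74.3 = 154821 J > q₁, so all ice melts.
Energy balance: 498.5×4.18×(74.3 − T) = 6327.9 + 16.8×4.18×(T − 0)
2083.73(74.3 − T) = 6327.9 + 70.224 T
154821 − 6327.9 = 2153.954 T
T = 148493.1 / 2153.954 = 68.94 °C

T_f = 68.9 °C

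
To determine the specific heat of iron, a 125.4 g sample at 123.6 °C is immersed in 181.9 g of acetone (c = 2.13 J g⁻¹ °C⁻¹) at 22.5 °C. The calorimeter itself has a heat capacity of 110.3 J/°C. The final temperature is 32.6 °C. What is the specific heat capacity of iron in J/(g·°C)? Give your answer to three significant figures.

q_gained = (181.9 × 2.13 + 110.3) × (32.6 − 22.5) = 5027 J
q_lost = 125.4 × c × (123.6 − 32.6) = 11411.4 c
Set equal: c = 5027 / 11411.4 = 0.441 J/(g·°C)

c = 0.441 J/(g·°C)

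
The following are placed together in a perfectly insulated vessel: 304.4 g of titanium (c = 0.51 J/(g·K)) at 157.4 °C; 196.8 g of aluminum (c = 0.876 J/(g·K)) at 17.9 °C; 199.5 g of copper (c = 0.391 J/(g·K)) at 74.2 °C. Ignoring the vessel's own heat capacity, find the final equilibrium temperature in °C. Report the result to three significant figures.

T_f = 82.1 °C

Σ mᵢcᵢ(T − Tᵢ) = 0  ⇒  T = Σ mᵢcᵢTᵢ / Σ mᵢcᵢ
Σ mᵢcᵢ = 304.4×0.51 + 196.8×0.876 + 199.5×0.391 = 405.6453
Σ mᵢcᵢTᵢ = 155.244×157.4 + 172.3968×17.9 + 78.0045×74.2 = 33309
T = 33309 / 405.6453 = 82.11 °C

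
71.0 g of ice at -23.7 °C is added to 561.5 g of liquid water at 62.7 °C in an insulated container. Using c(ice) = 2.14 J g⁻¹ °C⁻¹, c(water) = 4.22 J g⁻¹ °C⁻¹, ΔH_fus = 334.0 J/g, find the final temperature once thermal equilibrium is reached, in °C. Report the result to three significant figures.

T_f = 45.4 °C

Heat to bring ice to 0 °C and melt it: q₁ = 71.0×2.14×23.7 + 71.0×334.0 = 27315 J
Heat the water can supply cooling to 0 °C: 561.5×4.22×62.7 = 148570 J > q₁, so all ice melts.
Energy balance: 561.5×4.22×(62.7 − T) = 27315 + 71.0×4.22×(T − 0)
2369.53(62.7 − T) = 27315 + 299.62 T
148570 − 27315 = 2669.15 T
T = 121255 / 2669.15 = 45.43 °C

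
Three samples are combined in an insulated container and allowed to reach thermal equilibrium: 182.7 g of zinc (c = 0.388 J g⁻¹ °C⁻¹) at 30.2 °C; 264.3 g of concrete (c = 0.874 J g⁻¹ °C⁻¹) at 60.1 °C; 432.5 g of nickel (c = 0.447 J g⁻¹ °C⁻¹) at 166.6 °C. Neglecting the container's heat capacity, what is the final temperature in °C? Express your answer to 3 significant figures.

T_f = 97.4 °C

Σ mᵢcᵢ(T − Tᵢ) = 0  ⇒  T = Σ mᵢcᵢTᵢ / Σ mᵢcᵢ
Σ mᵢcᵢ = 182.7×0.388 + 264.3×0.874 + 432.5×0.447 = 495.2133
Σ mᵢcᵢTᵢ = 70.8876×30.2 + 230.9982×60.1 + 193.3275×166.6 = 48232
T = 48232 / 495.2133 = 97.40 °C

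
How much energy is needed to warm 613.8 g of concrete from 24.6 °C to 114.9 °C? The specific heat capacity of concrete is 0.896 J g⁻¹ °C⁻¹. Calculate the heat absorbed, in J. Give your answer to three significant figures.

q = 49700 J

q = m c ΔT = 613.8 × 0.896 × (114.9 − 24.6)
q = 613.8 × 0.896 × 90.3 = 49660 J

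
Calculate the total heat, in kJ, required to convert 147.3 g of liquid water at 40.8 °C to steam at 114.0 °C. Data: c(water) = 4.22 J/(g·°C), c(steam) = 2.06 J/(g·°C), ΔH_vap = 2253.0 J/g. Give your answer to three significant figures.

q = 373 kJ

q1 (heat water 40.8→100.0 °C): 147.3 × 4.22 × 59.2 = 36799 J
q2 (vaporize at 100 °C): 147.3 × 2253.0 = 331867 J
q3 (heat steam 100.0→114.0 °C): 147.3 × 2.06 × 14.0 = 4248 J
Total: 36799 + 331867 + 4248 = 372914 J = 373 kJ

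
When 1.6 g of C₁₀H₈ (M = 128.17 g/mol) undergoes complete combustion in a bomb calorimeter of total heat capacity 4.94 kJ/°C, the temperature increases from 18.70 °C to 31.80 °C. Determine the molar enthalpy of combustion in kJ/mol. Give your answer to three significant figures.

ΔT = 31.80 − 18.70 = 13.10 °C
q_cal = C_cal × ΔT = 4.94 × 13.10 = 64.714 kJ
n = 1.6 / 128.17 = 0.012483 mol
q_rxn = −q_cal = -64.714 kJ
ΔH = -64.714 / 0.012483 = -5184 kJ/mol

ΔH = -5180 kJ/mol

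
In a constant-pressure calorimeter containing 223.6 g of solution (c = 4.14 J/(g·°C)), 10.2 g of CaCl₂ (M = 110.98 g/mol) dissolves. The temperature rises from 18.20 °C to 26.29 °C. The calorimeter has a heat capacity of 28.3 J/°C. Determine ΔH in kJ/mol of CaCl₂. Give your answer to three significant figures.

ΔH = -84.0 kJ/mol

|ΔT| = |26.29 − 18.20| = 8.09 °C
|q_surr| = (223.6 × 4.14 + 28.3) × 8.09 = 954.004 × 8.09 = 7718 J
n(CaCl₂) = 10.2 / 110.98 = 0.09191 mol
Temperature rose, so q_rxn = −|q_surr| = -7.718 kJ
ΔH = q_rxn / n = -83.97 kJ/mol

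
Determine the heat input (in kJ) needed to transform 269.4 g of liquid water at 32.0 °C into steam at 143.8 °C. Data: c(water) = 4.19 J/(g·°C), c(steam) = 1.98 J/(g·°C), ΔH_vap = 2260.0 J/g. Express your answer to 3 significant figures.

q1 (heat water 32.0→100.0 °C): 269.4 × 4.19 × 68.0 = 76757 J
q2 (vaporize at 100 °C): 269.4 × 2260.0 = 608844 J
q3 (heat steam 100.0→143.8 °C): 269.4 × 1.98 × 43.8 = 23363 J
Total: 76757 + 608844 + 23363 = 708964 J = 709 kJ

q = 709 kJ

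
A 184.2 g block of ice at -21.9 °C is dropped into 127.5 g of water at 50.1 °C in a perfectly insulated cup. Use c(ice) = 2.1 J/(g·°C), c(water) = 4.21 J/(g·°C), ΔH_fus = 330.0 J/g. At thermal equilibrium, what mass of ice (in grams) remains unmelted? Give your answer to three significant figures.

m_ice remaining = 128 g

Heat to warm all ice to 0 °C: 184.2×2.1×21.9 = 8471.4 J
Heat released by water cooling to 0 °C: 127.5×4.21×50.1 = 26892 J
26892 J < 8471.4 + 184.2×330.0 = 69257.4 J, so not all ice melts; final T = 0 °C.
Heat left for melting: 26892 − 8471.4 = 18420.6 J
Mass melted = 18420.6 / 330.0 = 55.82 g
Ice remaining = 184.2 − 55.82 = 128.38 g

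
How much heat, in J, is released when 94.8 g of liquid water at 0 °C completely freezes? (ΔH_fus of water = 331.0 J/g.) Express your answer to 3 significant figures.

q = m × ΔH_fus = 94.8 × 331.0 = 31380 J

q = 31400 J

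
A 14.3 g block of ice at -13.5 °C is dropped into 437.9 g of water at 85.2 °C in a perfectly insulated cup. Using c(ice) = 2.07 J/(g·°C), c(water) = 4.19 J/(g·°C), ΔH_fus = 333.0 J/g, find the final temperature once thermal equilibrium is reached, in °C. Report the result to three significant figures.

Heat to bring ice to 0 °C and melt it: q₁ = 14.3×2.07×13.5 + 14.3×333.0 = 5161.5 J
Heat the water can supply cooling to 0 °C: 437.9×4.19×85.2 = 156325 J > q₁, so all ice melts.
Energy balance: 437.9×4.19×(85.2 − T) = 5161.5 + 14.3×4.19×(T − 0)
1834.801(85.2 − T) = 5161.5 + 59.917 T
156325 − 5161.5 = 1894.718 T
T = 151163.5 / 1894.718 = 79.78 °C

T_f = 79.8 °C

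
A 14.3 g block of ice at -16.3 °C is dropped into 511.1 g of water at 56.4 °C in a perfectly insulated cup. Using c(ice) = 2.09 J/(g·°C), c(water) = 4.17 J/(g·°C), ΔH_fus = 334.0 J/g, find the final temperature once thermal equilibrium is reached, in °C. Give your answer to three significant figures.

T_f = 52.5 °C

Heat to bring ice to 0 °C and melt it: q₁ = 14.3×2.09×16.3 + 14.3×334.0 = 5263.4 J
Heat the water can supply cooling to 0 °C: 511.1×4.17×56.4 = 120205 J > q₁, so all ice melts.
Energy balance: 511.1×4.17×(56.4 − T) = 5263.4 + 14.3×4.17×(T − 0)
2131.287(56.4 − T) = 5263.4 + 59.631 T
120205 − 5263.4 = 2190.918 T
T = 114941.6 / 2190.918 = 52.46 °C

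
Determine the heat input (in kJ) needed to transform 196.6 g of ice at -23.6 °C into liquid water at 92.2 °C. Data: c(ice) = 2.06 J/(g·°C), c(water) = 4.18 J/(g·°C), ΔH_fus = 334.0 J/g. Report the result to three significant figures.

q = 151 kJ

q1 (heat ice -23.6→0.0 °C): 196.6 × 2.06 × 23.6 = 9558 J
q2 (melt at 0 °C): 196.6 × 334.0 = 65664 J
q3 (heat water 0.0→92.2 °C): 196.6 × 4.18 × 92.2 = 75769 J
Total: 9558 + 65664 + 75769 = 150991 J = 151 kJ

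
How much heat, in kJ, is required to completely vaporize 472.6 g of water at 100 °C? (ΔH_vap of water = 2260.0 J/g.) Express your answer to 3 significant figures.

q = m × ΔH_vap = 472.6 × 2260.0 = 1068000 J = 1070 kJ

q = 1070 kJ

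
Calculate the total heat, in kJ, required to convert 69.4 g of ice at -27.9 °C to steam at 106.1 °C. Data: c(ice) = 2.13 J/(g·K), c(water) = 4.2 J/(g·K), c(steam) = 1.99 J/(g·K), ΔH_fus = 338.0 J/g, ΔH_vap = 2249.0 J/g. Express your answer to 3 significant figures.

q = 214 kJ

q1 (heat ice -27.9→0.0 °C): 69.4 × 2.13 × 27.9 = 4124 J
q2 (melt at 0 °C): 69.4 × 338.0 = 23457 J
q3 (heat water 0.0→100.0 °C): 69.4 × 4.2 × 100.0 = 29148 J
q4 (vaporize at 100 °C): 69.4 × 2249.0 = 156081 J
q5 (heat steam 100.0→106.1 °C): 69.4 × 1.99 × 6.1 = 842 J
Total: 4124 + 23457 + 29148 + 156081 + 842 = 213652 J = 214 kJ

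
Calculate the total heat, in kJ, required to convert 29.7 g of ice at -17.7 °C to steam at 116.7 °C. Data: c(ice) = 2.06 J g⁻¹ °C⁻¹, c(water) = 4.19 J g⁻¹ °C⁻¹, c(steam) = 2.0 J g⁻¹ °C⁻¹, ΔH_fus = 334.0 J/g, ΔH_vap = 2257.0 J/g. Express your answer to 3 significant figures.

q = 91.5 kJ

q1 (heat ice -17.7→0.0 °C): 29.7 × 2.06 × 17.7 = 1083 J
q2 (melt at 0 °C): 29.7 × 334.0 = 9920 J
q3 (heat water 0.0→100.0 °C): 29.7 × 4.19 × 100.0 = 12444 J
q4 (vaporize at 100 °C): 29.7 × 2257.0 = 67033 J
q5 (heat steam 100.0→116.7 °C): 29.7 × 2.0 × 16.7 = 992 J
Total: 1083 + 9920 + 12444 + 67033 + 992 = 91472 J = 91.5 kJ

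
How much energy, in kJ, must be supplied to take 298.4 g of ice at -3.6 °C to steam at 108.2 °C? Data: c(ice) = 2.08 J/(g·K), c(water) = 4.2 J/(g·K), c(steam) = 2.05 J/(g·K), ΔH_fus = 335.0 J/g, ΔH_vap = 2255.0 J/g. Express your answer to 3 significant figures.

q1 (heat ice -3.6→0.0 °C): 298.4 × 2.08 × 3.6 = 2234 J
q2 (melt at 0 °C): 298.4 × 335.0 = 99964 J
q3 (heat water 0.0→100.0 °C): 298.4 × 4.2 × 100.0 = 125328 J
q4 (vaporize at 100 °C): 298.4 × 2255.0 = 672892 J
q5 (heat steam 100.0→108.2 °C): 298.4 × 2.05 × 8.2 = 5016 J
Total: 2234 + 99964 + 125328 + 672892 + 5016 = 905434 J = 905 kJ

q = 905 kJ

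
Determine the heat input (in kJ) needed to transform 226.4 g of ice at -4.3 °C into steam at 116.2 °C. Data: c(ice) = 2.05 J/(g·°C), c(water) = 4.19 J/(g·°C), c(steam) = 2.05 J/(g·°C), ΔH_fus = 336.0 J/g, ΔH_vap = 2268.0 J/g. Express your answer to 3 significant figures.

q = 694 kJ

q1 (heat ice -4.3→0.0 °C): 226.4 × 2.05 × 4.3 = 1996 J
q2 (melt at 0 °C): 226.4 × 336.0 = 76070 J
q3 (heat water 0.0→100.0 °C): 226.4 × 4.19 × 100.0 = 94862 J
q4 (vaporize at 100 °C): 226.4 × 2268.0 = 513475 J
q5 (heat steam 100.0→116.2 °C): 226.4 × 2.05 × 16.2 = 7519 J
Total: 1996 + 76070 + 94862 + 513475 + 7519 = 693922 J = 694 kJ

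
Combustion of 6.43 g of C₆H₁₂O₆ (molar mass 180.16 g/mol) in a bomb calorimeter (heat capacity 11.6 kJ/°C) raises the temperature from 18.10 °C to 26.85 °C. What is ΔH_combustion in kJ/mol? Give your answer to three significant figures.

ΔT = 26.85 − 18.10 = 8.75 °C
q_cal = C_cal × ΔT = 11.6 × 8.75 = 101.5 kJ
n = 6.43 / 180.16 = 0.03569 mol
q_rxn = −q_cal = -101.5 kJ
ΔH = -101.5 / 0.03569 = -2844 kJ/mol

ΔH = -2840 kJ/mol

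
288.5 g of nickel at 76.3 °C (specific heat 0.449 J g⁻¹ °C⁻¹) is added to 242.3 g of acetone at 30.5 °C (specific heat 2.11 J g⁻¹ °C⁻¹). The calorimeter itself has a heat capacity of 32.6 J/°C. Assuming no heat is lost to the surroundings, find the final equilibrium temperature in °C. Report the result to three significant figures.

Heat lost by nickel = heat gained by acetone + calorimeter.
(288.5)(0.449)(76.3 − T) = [(242.3)(2.11) + 32.6](T − 30.5)
129.5365 (76.3 − T) = 543.853 (T − 30.5)
9883.6 − 129.5365 T = 543.853 T − 16588
26471.6 = 673.3895 T
T = 39.31 °C

T_f = 39.3 °C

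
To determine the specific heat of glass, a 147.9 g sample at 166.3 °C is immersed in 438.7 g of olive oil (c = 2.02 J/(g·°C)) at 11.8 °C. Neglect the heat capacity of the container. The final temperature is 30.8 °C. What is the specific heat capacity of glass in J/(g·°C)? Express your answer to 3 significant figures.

q_gained = (438.7 × 2.02) × (30.8 − 11.8) = 16840 J
q_lost = 147.9 × c × (166.3 − 30.8) = 20040.45 c
Set equal: c = 16840 / 20040.45 = 0.840 J/(g·°C)

c = 0.840 J/(g·°C)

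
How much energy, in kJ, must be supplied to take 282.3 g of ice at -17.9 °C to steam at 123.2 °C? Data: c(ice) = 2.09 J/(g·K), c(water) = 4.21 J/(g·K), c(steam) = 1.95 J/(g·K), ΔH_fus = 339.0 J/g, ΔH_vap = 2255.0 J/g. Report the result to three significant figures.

q = 874 kJ

q1 (heat ice -17.9→0.0 °C): 282.3 × 2.09 × 17.9 = 10561 J
q2 (melt at 0 °C): 282.3 × 339.0 = 95700 J
q3 (heat water 0.0→100.0 °C): 282.3 × 4.21 × 100.0 = 118848 J
q4 (vaporize at 100 °C): 282.3 × 2255.0 = 636587 J
q5 (heat steam 100.0→123.2 °C): 282.3 × 1.95 × 23.2 = 12771 J
Total: 10561 + 95700 + 118848 + 636587 + 12771 = 874467 J = 874 kJ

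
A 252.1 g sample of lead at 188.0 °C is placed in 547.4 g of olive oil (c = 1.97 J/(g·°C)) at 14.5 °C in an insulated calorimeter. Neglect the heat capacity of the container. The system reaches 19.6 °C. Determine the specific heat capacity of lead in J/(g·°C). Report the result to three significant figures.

c = 0.130 J/(g·°C)

q_gained = (547.4 × 1.97) × (19.6 − 14.5) = 5500 J
q_lost = 252.1 × c × (188.0 − 19.6) = 42453.64 c
Set equal: c = 5500 / 42453.64 = 0.130 J/(g·°C)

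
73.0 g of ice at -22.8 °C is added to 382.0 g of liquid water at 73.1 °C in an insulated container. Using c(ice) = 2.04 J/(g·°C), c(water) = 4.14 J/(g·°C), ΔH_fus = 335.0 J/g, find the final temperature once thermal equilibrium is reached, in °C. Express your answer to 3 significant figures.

T_f = 46.6 °C

Heat to bring ice to 0 °C and melt it: q₁ = 73.0×2.04×22.8 + 73.0×335.0 = 27850 J
Heat the water can supply cooling to 0 °C: 382.0×4.14×73.1 = 115606 J > q₁, so all ice melts.
Energy balance: 382.0×4.14×(73.1 − T) = 27850 + 73.0×4.14×(T − 0)
1581.48(73.1 − T) = 27850 + 302.22 T
115606 − 27850 = 1883.70 T
T = 87756 / 1883.70 = 46.59 °C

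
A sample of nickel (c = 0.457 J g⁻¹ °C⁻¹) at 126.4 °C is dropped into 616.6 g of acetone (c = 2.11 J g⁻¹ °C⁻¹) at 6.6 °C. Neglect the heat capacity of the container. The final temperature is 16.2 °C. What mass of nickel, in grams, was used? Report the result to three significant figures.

m = 248 g

q_gained = (616.6 × 2.11) × (16.2 − 6.6) = 12490 J
q_lost = m × 0.457 × (126.4 − 16.2) = 50.3614 m
m = 12490 / 50.3614 = 248 g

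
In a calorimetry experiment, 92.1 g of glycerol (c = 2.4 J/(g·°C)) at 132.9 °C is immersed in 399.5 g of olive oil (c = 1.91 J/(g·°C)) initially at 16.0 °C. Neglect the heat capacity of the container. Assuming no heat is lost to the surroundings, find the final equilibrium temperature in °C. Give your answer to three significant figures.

T_f = 42.3 °C

Heat lost by glycerol = heat gained by olive oil.
(92.1)(2.4)(132.9 − T) = (399.5)(1.91)(T − 16.0)
221.04 (132.9 − T) = 763.045 (T − 16.0)
29376 − 221.04 T = 763.045 T − 12209
41585 = 984.085 T
T = 42.26 °C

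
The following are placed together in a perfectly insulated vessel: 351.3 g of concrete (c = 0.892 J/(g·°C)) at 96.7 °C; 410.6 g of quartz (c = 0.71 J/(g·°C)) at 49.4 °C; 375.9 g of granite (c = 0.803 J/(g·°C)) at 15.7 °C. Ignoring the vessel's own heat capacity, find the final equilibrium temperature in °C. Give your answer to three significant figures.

T_f = 54.5 °C

Σ mᵢcᵢ(T − Tᵢ) = 0  ⇒  T = Σ mᵢcᵢTᵢ / Σ mᵢcᵢ
Σ mᵢcᵢ = 351.3×0.892 + 410.6×0.71 + 375.9×0.803 = 906.7333
Σ mᵢcᵢTᵢ = 313.3596×96.7 + 291.526×49.4 + 301.8477×15.7 = 49442
T = 49442 / 906.7333 = 54.53 °C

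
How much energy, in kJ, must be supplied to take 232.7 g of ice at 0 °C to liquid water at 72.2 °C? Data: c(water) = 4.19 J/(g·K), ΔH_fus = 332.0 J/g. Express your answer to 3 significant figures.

q1 (melt at 0 °C): 232.7 × 332.0 = 77256 J
q2 (heat water 0.0→72.2 °C): 232.7 × 4.19 × 72.2 = 70396 J
Total: 77256 + 70396 = 147652 J = 148 kJ

q = 148 kJ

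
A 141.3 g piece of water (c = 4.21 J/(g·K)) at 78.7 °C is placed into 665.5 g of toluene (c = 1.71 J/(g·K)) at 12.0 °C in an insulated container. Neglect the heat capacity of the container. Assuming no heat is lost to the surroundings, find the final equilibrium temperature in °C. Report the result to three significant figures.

T_f = 34.9 °C

Heat lost by water = heat gained by toluene.
(141.3)(4.21)(78.7 − T) = (665.5)(1.71)(T − 12.0)
594.873 (78.7 − T) = 1138.005 (T − 12.0)
46817 − 594.873 T = 1138.005 T − 13656
60473 = 1732.878 T
T = 34.90 °C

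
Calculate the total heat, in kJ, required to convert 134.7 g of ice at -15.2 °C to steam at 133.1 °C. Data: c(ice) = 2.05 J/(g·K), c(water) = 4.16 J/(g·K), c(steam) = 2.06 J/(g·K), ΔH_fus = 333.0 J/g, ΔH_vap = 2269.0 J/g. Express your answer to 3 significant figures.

q = 420 kJ

q1 (heat ice -15.2→0.0 °C): 134.7 × 2.05 × 15.2 = 4197 J
q2 (melt at 0 °C): 134.7 × 333.0 = 44855 J
q3 (heat water 0.0→100.0 °C): 134.7 × 4.16 × 100.0 = 56035 J
q4 (vaporize at 100 °C): 134.7 × 2269.0 = 305634 J
q5 (heat steam 100.0→133.1 °C): 134.7 × 2.06 × 33.1 = 9185 J
Total: 4197 + 44855 + 56035 + 305634 + 9185 = 419906 J = 420 kJ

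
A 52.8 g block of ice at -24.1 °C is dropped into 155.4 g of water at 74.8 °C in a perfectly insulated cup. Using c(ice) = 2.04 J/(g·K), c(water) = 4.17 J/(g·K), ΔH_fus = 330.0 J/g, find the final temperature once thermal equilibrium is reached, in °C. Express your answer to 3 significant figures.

Heat to bring ice to 0 °C and melt it: q₁ = 52.8×2.04×24.1 + 52.8×330.0 = 20020 J
Heat the water can supply cooling to 0 °C: 155.4×4.17×74.8 = 48471.7 J > q₁, so all ice melts.
Energy balance: 155.4×4.17×(74.8 − T) = 20020 + 52.8×4.17×(T − 0)
648.018(74.8 − T) = 20020 + 220.176 T
48471.7 − 20020 = 868.194 T
T = 28451.7 / 868.194 = 32.77 °C

T_f = 32.8 °C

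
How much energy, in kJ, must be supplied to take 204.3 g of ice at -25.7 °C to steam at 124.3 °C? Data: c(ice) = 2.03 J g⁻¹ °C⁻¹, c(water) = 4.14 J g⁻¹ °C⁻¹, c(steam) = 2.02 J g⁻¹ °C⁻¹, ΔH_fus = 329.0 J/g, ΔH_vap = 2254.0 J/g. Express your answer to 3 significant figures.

q1 (heat ice -25.7→0.0 °C): 204.3 × 2.03 × 25.7 = 10659 J
q2 (melt at 0 °C): 204.3 × 329.0 = 67215 J
q3 (heat water 0.0→100.0 °C): 204.3 × 4.14 × 100.0 = 84580 J
q4 (vaporize at 100 °C): 204.3 × 2254.0 = 460492 J
q5 (heat steam 100.0→124.3 °C): 204.3 × 2.02 × 24.3 = 10028 J
Total: 10659 + 67215 + 84580 + 460492 + 10028 = 632974 J = 633 kJ

q = 633 kJ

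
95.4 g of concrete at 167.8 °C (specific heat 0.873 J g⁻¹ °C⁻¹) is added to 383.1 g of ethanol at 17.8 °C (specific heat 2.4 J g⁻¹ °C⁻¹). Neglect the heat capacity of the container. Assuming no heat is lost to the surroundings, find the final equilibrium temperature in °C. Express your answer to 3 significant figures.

T_f = 30.3 °C

Heat lost by concrete = heat gained by ethanol.
(95.4)(0.873)(167.8 − T) = (383.1)(2.4)(T − 17.8)
83.2842 (167.8 − T) = 919.44 (T − 17.8)
13975 − 83.2842 T = 919.44 T − 16366
30341 = 1002.7242 T
T = 30.26 °C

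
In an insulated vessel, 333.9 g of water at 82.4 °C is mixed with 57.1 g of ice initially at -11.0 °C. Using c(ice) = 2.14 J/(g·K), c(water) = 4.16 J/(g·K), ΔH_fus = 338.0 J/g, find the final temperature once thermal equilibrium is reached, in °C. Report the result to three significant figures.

T_f = 57.7 °C

Heat to bring ice to 0 °C and melt it: q₁ = 57.1×2.14×11.0 + 57.1×338.0 = 20644 J
Heat the water can supply cooling to 0 °C: 333.9×4.16×82.4 = 114456 J > q₁, so all ice melts.
Energy balance: 333.9×4.16×(82.4 − T) = 20644 + 57.1×4.16×(T − 0)
1389.024(82.4 − T) = 20644 + 237.536 T
114456 − 20644 = 1626.560 T
T = 93812 / 1626.560 = 57.68 °C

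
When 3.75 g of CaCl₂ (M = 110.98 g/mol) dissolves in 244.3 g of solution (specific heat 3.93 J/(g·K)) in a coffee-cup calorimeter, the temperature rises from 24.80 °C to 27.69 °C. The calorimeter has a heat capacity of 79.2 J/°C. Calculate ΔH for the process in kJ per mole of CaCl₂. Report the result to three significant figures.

|ΔT| = |27.69 − 24.80| = 2.89 °C
|q_surr| = (244.3 × 3.93 + 79.2) × 2.89 = 1039.299 × 2.89 = 3004 J
n(CaCl₂) = 3.75 / 110.98 = 0.03379 mol
Temperature rose, so q_rxn = −|q_surr| = -3.004 kJ
ΔH = q_rxn / n = -88.90 kJ/mol

ΔH = -88.9 kJ/mol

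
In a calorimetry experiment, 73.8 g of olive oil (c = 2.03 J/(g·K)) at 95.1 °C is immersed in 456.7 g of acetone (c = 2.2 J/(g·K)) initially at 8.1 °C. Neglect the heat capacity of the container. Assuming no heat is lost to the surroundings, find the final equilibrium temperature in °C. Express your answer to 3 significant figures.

T_f = 19.4 °C

Heat lost by olive oil = heat gained by acetone.
(73.8)(2.03)(95.1 − T) = (456.7)(2.2)(T − 8.1)
149.814 (95.1 − T) = 1004.74 (T − 8.1)
14247 − 149.814 T = 1004.74 T − 8138.4
22385.4 = 1154.554 T
T = 19.39 °C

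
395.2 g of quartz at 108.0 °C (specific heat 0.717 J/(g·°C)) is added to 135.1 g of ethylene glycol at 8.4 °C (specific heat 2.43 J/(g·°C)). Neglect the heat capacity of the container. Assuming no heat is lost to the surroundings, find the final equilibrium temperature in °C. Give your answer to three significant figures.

T_f = 54.5 °C

Heat lost by quartz = heat gained by ethylene glycol.
(395.2)(0.717)(108.0 − T) = (135.1)(2.43)(T − 8.4)
283.3584 (108.0 − T) = 328.293 (T − 8.4)
30603 − 283.3584 T = 328.293 T − 2757.7
33360.7 = 611.6514 T
T = 54.54 °C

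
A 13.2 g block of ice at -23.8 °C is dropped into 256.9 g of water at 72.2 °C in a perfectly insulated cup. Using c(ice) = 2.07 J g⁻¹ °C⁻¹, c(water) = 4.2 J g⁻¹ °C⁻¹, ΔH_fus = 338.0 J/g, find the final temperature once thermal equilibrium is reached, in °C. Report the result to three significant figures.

T_f = 64.2 °C

Heat to bring ice to 0 °C and melt it: q₁ = 13.2×2.07×23.8 + 13.2×338.0 = 5111.9 J
Heat the water can supply cooling to 0 °C: 256.9×4.2×72.2 = 77902.4 J > q₁, so all ice melts.
Energy balance: 256.9×4.2×(72.2 − T) = 5111.9 + 13.2×4.2×(T − 0)
1078.98(72.2 − T) = 5111.9 + 55.44 T
77902.4 − 5111.9 = 1134.42 T
T = 72790.5 / 1134.42 = 64.17 °C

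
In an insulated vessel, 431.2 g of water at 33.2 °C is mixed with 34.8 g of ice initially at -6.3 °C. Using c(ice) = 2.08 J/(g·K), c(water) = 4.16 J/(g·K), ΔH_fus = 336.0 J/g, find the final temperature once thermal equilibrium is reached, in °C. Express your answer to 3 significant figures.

Heat to bring ice to 0 °C and melt it: q₁ = 34.8×2.08×6.3 + 34.8×336.0 = 12149 J
Heat the water can supply cooling to 0 °C: 431.2×4.16×33.2 = 59553.9 J > q₁, so all ice melts.
Energy balance: 431.2×4.16×(33.2 − T) = 12149 + 34.8×4.16×(T − 0)
1793.792(33.2 − T) = 12149 + 144.768 T
59553.9 − 12149 = 1938.560 T
T = 47404.9 / 1938.560 = 24.45 °C

T_f = 24.5 °C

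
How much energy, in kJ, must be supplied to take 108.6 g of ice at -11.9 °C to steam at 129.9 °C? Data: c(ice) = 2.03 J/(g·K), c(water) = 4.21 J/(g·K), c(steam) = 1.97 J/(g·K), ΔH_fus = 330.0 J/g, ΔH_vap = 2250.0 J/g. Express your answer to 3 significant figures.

q = 335 kJ

q1 (heat ice -11.9→0.0 °C): 108.6 × 2.03 × 11.9 = 2623 J
q2 (melt at 0 °C): 108.6 × 330.0 = 35838 J
q3 (heat water 0.0→100.0 °C): 108.6 × 4.21 × 100.0 = 45721 J
q4 (vaporize at 100 °C): 108.6 × 2250.0 = 244350 J
q5 (heat steam 100.0→129.9 °C): 108.6 × 1.97 × 29.9 = 6397 J
Total: 2623 + 35838 + 45721 + 244350 + 6397 = 334929 J = 335 kJ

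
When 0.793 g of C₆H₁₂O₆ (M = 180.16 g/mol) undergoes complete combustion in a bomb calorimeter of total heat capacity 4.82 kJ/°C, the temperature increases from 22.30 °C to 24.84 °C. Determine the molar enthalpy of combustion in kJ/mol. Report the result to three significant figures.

ΔT = 24.84 − 22.30 = 2.54 °C
q_cal = C_cal × ΔT = 4.82 × 2.54 = 12.2428 kJ
n = 0.793 / 180.16 = 0.004402 mol
q_rxn = −q_cal = -12.2428 kJ
ΔH = -12.2428 / 0.004402 = -2781 kJ/mol

ΔH = -2780 kJ/mol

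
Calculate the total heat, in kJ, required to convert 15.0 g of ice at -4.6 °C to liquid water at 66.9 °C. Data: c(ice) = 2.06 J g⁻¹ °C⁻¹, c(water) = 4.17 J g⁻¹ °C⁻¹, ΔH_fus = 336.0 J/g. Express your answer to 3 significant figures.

q1 (heat ice -4.6→0.0 °C): 15.0 × 2.06 × 4.6 = 142 J
q2 (melt at 0 °C): 15.0 × 336.0 = 5040 J
q3 (heat water 0.0→66.9 °C): 15.0 × 4.17 × 66.9 = 4185 J
Total: 142 + 5040 + 4185 = 9367 J = 9.37 kJ

q = 9.37 kJ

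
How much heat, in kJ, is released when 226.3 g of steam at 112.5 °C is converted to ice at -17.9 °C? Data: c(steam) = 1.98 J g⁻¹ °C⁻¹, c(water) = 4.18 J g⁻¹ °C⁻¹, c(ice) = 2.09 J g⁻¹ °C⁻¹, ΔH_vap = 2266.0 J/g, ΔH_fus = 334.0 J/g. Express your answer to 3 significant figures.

q1 (cool steam 112.5→100 °C): 226.3 × 1.98 × 12.5 = 5601 J
q2 (condense at 100 °C): 226.3 × 2266.0 = 512796 J
q3 (cool water 100→0 °C): 226.3 × 4.18 × 100.0 = 94593 J
q4 (freeze at 0 °C): 226.3 × 334.0 = 75584 J
q5 (cool ice 0→-17.9 °C): 226.3 × 2.09 × 17.9 = 8466 J
Total: 5601 + 512796 + 94593 + 75584 + 8466 = 697040 J = 697 kJ

q = 697 kJ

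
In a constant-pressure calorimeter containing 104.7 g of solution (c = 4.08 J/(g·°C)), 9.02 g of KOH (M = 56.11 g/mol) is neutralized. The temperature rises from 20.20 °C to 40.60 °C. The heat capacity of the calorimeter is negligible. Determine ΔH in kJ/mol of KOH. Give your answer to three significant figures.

ΔH = -54.2 kJ/mol

|ΔT| = |40.60 − 20.20| = 20.40 °C
|q_surr| = (104.7 × 4.08) × 20.40 = 427.176 × 20.40 = 8714 J
n(KOH) = 9.02 / 56.11 = 0.1608 mol
Temperature rose, so q_rxn = −|q_surr| = -8.714 kJ
ΔH = q_rxn / n = -54.19 kJ/mol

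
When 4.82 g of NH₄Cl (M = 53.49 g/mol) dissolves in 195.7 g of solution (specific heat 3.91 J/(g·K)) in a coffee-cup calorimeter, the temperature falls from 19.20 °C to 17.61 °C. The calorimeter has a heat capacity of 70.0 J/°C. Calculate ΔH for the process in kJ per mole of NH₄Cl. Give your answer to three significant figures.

ΔH = 14.7 kJ/mol

|ΔT| = |17.61 − 19.20| = 1.59 °C
|q_surr| = (195.7 × 3.91 + 70.0) × 1.59 = 835.187 × 1.59 = 1328 J
n(NH₄Cl) = 4.82 / 53.49 = 0.09011 mol
Temperature fell, so q_rxn = +|q_surr| = 1.328 kJ
ΔH = q_rxn / n = 14.74 kJ/mol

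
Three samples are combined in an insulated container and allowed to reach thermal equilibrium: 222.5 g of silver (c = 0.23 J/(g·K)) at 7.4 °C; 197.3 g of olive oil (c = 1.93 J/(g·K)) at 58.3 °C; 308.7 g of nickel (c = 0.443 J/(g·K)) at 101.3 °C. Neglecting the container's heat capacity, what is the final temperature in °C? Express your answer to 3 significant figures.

Σ mᵢcᵢ(T − Tᵢ) = 0  ⇒  T = Σ mᵢcᵢTᵢ / Σ mᵢcᵢ
Σ mᵢcᵢ = 222.5×0.23 + 197.3×1.93 + 308.7×0.443 = 568.7181
Σ mᵢcᵢTᵢ = 51.175×7.4 + 380.789×58.3 + 136.7541×101.3 = 36432
T = 36432 / 568.7181 = 64.06 °C

T_f = 64.1 °C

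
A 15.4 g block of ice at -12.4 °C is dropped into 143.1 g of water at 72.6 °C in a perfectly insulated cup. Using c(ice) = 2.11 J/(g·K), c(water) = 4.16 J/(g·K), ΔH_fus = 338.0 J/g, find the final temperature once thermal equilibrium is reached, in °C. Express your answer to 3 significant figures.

Heat to bring ice to 0 °C and melt it: q₁ = 15.4×2.11×12.4 + 15.4×338.0 = 5608.1 J
Heat the water can supply cooling to 0 °C: 143.1×4.16×72.6 = 43218.5 J > q₁, so all ice melts.
Energy balance: 143.1×4.16×(72.6 − T) = 5608.1 + 15.4×4.16×(T − 0)
595.296(72.6 − T) = 5608.1 + 64.064 T
43218.5 − 5608.1 = 659.360 T
T = 37610.4 / 659.360 = 57.04 °C

T_f = 57.0 °C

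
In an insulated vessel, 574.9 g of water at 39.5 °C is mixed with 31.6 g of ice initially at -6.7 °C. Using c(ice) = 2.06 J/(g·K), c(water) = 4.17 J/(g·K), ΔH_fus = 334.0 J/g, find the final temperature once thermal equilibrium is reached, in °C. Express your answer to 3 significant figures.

T_f = 33.1 °C

Heat to bring ice to 0 °C and melt it: q₁ = 31.6×2.06×6.7 + 31.6×334.0 = 10991 J
Heat the water can supply cooling to 0 °C: 574.9×4.17×39.5 = 94694.7 J > q₁, so all ice melts.
Energy balance: 574.9×4.17×(39.5 − T) = 10991 + 31.6×4.17×(T − 0)
2397.333(39.5 − T) = 10991 + 131.772 T
94694.7 − 10991 = 2529.105 T
T = 83703.7 / 2529.105 = 33.10 °C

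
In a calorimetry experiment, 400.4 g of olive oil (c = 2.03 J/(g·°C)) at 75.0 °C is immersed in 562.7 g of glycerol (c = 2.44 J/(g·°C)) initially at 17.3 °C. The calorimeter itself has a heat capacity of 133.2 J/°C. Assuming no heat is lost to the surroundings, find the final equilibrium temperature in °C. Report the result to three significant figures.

T_f = 37.5 °C

Heat lost by olive oil = heat gained by glycerol + calorimeter.
(400.4)(2.03)(75.0 − T) = [(562.7)(2.44) + 133.2](T − 17.3)
812.812 (75.0 − T) = 1506.188 (T − 17.3)
60961 − 812.812 T = 1506.188 T − 26057
87018 = 2319.000 T
T = 37.52 °C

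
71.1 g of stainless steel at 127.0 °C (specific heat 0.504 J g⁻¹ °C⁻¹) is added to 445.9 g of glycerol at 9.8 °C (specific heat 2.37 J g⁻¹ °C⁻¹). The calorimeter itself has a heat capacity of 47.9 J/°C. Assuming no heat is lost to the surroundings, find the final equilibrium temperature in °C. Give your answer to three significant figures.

Heat lost by stainless steel = heat gained by glycerol + calorimeter.
(71.1)(0.504)(127.0 − T) = [(445.9)(2.37) + 47.9](T − 9.8)
35.8344 (127.0 − T) = 1104.683 (T − 9.8)
4551.0 − 35.8344 T = 1104.683 T − 10826
15377.0 = 1140.5174 T
T = 13.48 °C

T_f = 13.5 °C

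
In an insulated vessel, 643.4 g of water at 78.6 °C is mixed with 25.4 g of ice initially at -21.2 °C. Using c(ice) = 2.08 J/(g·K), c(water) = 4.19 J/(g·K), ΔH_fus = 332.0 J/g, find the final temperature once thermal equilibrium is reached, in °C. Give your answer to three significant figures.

Heat to bring ice to 0 °C and melt it: q₁ = 25.4×2.08×21.2 + 25.4×332.0 = 9552.8 J
Heat the water can supply cooling to 0 °C: 643.4×4.19×78.6 = 211893 J > q₁, so all ice melts.
Energy balance: 643.4×4.19×(78.6 − T) = 9552.8 + 25.4×4.19×(T − 0)
2695.846(78.6 − T) = 9552.8 + 106.426 T
211893 − 9552.8 = 2802.272 T
T = 202340.2 / 2802.272 = 72.21 °C

T_f = 72.2 °C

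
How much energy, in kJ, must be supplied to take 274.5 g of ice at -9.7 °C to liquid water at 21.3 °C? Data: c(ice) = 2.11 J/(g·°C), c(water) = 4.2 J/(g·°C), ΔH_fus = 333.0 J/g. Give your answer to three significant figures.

q1 (heat ice -9.7→0.0 °C): 274.5 × 2.11 × 9.7 = 5618 J
q2 (melt at 0 °C): 274.5 × 333.0 = 91409 J
q3 (heat water 0.0→21.3 °C): 274.5 × 4.2 × 21.3 = 24557 J
Total: 5618 + 91409 + 24557 = 121584 J = 122 kJ

q = 122 kJ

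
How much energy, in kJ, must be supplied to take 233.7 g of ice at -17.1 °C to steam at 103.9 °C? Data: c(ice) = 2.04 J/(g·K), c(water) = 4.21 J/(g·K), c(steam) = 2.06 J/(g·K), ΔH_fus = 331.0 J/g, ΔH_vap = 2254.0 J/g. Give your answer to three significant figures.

q = 713 kJ

q1 (heat ice -17.1→0.0 °C): 233.7 × 2.04 × 17.1 = 8152 J
q2 (melt at 0 °C): 233.7 × 331.0 = 77355 J
q3 (heat water 0.0→100.0 °C): 233.7 × 4.21 × 100.0 = 98388 J
q4 (vaporize at 100 °C): 233.7 × 2254.0 = 526760 J
q5 (heat steam 100.0→103.9 °C): 233.7 × 2.06 × 3.9 = 1878 J
Total: 8152 + 77355 + 98388 + 526760 + 1878 = 712533 J = 713 kJ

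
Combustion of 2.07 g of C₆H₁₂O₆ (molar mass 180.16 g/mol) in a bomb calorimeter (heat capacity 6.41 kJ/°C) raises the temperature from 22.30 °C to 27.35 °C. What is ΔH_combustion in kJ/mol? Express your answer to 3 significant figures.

ΔH = -2820 kJ/mol

ΔT = 27.35 − 22.30 = 5.05 °C
q_cal = C_cal × ΔT = 6.41 × 5.05 = 32.3705 kJ
n = 2.07 / 180.16 = 0.01149 mol
q_rxn = −q_cal = -32.3705 kJ
ΔH = -32.3705 / 0.01149 = -2817 kJ/mol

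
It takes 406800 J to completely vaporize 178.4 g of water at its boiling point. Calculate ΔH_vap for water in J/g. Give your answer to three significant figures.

ΔH_vap = 2280 J/g

ΔH_vap = q / m = 406800 / 178.4 = 2280 J/g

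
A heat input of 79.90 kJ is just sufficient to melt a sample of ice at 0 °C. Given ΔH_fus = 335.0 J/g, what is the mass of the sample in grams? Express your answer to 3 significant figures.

m = 239 g

m = q / ΔH_fus = 79900 J / 335.0 J/g = 239 g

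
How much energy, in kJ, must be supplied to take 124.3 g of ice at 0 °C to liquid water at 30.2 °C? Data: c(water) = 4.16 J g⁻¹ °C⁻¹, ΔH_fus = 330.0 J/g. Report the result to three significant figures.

q1 (melt at 0 °C): 124.3 × 330.0 = 41019 J
q2 (heat water 0.0→30.2 °C): 124.3 × 4.16 × 30.2 = 15616 J
Total: 41019 + 15616 = 56635 J = 56.6 kJ

q = 56.6 kJ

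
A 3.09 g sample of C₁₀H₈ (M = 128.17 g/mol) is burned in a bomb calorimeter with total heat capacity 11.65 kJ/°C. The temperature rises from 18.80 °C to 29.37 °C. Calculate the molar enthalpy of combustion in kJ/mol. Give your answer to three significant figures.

ΔT = 29.37 − 18.80 = 10.57 °C
q_cal = C_cal × ΔT = 11.65 × 10.57 = 123.1405 kJ
n = 3.09 / 128.17 = 0.02411 mol
q_rxn = −q_cal = -123.1405 kJ
ΔH = -123.1405 / 0.02411 = -5107 kJ/mol

ΔH = -5110 kJ/mol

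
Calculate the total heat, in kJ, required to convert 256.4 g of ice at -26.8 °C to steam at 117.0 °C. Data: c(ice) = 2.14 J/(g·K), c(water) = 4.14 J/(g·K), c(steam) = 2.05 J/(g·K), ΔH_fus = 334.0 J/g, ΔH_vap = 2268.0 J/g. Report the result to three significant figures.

q1 (heat ice -26.8→0.0 °C): 256.4 × 2.14 × 26.8 = 14705 J
q2 (melt at 0 °C): 256.4 × 334.0 = 85638 J
q3 (heat water 0.0→100.0 °C): 256.4 × 4.14 × 100.0 = 106150 J
q4 (vaporize at 100 °C): 256.4 × 2268.0 = 581515 J
q5 (heat steam 100.0→117.0 °C): 256.4 × 2.05 × 17.0 = 8936 J
Total: 14705 + 85638 + 106150 + 581515 + 8936 = 796944 J = 797 kJ

q = 797 kJ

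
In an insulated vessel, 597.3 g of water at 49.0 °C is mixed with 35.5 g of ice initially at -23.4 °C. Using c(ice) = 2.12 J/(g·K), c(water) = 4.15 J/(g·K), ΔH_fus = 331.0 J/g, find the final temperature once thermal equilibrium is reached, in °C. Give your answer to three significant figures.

Heat to bring ice to 0 °C and melt it: q₁ = 35.5×2.12×23.4 + 35.5×331.0 = 13512 J
Heat the water can supply cooling to 0 °C: 597.3×4.15×49.0 = 121461 J > q₁, so all ice melts.
Energy balance: 597.3×4.15×(49.0 − T) = 13512 + 35.5×4.15×(T − 0)
2478.795(49.0 − T) = 13512 + 147.325 T
121461 − 13512 = 2626.120 T
T = 107949 / 2626.120 = 41.11 °C

T_f = 41.1 °C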